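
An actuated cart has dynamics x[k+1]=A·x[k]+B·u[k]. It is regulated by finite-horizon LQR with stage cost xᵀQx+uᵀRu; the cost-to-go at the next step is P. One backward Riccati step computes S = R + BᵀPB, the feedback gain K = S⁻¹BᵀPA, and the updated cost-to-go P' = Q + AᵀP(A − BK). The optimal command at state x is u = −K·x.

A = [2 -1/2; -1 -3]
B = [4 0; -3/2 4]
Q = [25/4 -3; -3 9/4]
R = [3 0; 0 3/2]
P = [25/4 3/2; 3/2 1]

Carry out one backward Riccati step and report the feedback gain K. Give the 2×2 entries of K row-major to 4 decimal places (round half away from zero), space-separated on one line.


BᵀP = [22.7500 4.5000; 6.0000 4.0000]
S = R + BᵀPB = [3 0; 0 3/2] + [84.2500 18.0000; 18.0000 16.0000] = [87.2500 18.0000; 18.0000 17.5000]
BᵀPA = [41.0000 -24.8750; 8.0000 -15.0000]
K = S⁻¹·BᵀPA = [0.4768 -0.1374; -0.0333 -0.7158]
A−BK = [0.0929 0.0497; -0.1518 -0.3430]
AᵀP(A−BK) = [0.7183 -0.1390; -0.1390 0.9071]
P' = Q + AᵀP(A−BK) = [6.9683 -3.1390; -3.1390 3.1571]
tr(P') = 10.1254

0.4768 -0.1374 -0.0333 -0.7158


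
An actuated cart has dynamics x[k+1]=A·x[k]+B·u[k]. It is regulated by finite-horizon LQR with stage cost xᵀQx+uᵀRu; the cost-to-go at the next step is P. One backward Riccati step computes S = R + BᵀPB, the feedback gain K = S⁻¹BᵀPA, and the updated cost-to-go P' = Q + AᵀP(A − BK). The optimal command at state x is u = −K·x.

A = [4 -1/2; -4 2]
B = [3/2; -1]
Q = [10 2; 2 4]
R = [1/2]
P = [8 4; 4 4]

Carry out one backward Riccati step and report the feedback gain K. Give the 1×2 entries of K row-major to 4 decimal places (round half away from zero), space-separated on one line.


2.2857 0.0000

BᵀP = [8.0000 2.0000]
S = R + BᵀPB = [1/2] + [10.0000] = [10.5000]
BᵀPA = [24.0000 0.0000]
K = S⁻¹·BᵀPA = [2.2857 0.0000]
A−BK = [0.5714 -0.5000; -1.7143 2.0000]
AᵀP(A−BK) = [9.1429 -8.0000; -8.0000 10.0000]
P' = Q + AᵀP(A−BK) = [19.1429 -6.0000; -6.0000 14.0000]
tr(P') = 33.1429


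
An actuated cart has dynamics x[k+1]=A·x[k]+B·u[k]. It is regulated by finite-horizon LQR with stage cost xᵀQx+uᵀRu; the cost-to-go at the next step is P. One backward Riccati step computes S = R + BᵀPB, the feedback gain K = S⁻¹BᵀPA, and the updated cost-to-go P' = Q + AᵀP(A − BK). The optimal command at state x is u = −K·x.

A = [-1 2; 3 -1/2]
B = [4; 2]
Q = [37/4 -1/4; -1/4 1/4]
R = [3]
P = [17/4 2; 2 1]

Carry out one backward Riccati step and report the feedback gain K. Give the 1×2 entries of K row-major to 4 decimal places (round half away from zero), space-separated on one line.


0.0841 0.3458

BᵀP = [21.0000 10.0000]
S = R + BᵀPB = [3] + [104.0000] = [107.0000]
BᵀPA = [9.0000 37.0000]
K = S⁻¹·BᵀPA = [0.0841 0.3458]
A−BK = [-1.3364 0.6168; 2.8318 -1.1916]
AᵀP(A−BK) = [0.4930 -0.1121; -0.1121 0.4556]
P' = Q + AᵀP(A−BK) = [9.7430 -0.3621; -0.3621 0.7056]
tr(P') = 10.4486


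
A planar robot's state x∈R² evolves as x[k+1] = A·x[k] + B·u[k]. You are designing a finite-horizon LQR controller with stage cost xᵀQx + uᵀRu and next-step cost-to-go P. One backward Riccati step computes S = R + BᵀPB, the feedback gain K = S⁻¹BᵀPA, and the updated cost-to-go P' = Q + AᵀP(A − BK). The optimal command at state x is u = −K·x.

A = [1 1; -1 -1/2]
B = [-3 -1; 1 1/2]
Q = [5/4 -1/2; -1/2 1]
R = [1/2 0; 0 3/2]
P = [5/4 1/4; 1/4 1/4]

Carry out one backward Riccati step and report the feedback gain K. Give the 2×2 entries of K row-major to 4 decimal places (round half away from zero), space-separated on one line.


-0.2715 -0.2983 -0.0459 -0.0363

BᵀP = [-3.5000 -0.5000; -1.1250 -0.1250]
S = R + BᵀPB = [1/2 0; 0 3/2] + [10.0000 3.2500; 3.2500 1.0625] = [10.5000 3.2500; 3.2500 2.5625]
BᵀPA = [-3.0000 -3.2500; -1.0000 -1.0625]
K = S⁻¹·BᵀPA = [-0.2715 -0.2983; -0.0459 -0.0363]
A−BK = [0.1396 0.0688; -0.7055 -0.1836]
AᵀP(A−BK) = [0.1396 0.0688; 0.0688 0.0545]
P' = Q + AᵀP(A−BK) = [1.3896 -0.4312; -0.4312 1.0545]
tr(P') = 2.4441


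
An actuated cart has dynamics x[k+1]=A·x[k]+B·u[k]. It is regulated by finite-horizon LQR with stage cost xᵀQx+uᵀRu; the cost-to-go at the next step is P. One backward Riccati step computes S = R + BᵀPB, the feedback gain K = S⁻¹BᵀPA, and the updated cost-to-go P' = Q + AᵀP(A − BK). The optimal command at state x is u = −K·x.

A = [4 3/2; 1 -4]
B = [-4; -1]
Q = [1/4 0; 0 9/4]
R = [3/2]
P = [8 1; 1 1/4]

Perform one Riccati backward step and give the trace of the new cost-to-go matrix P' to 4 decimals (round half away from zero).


BᵀP = [-33.0000 -4.2500]
S = R + BᵀPB = [3/2] + [136.2500] = [137.7500]
BᵀPA = [-136.2500 -32.5000]
K = S⁻¹·BᵀPA = [-0.9891 -0.2359]
A−BK = [0.0436 0.5563; 0.0109 -4.2359]
AᵀP(A−BK) = [1.4837 0.3539; 0.3539 2.3321]
P' = Q + AᵀP(A−BK) = [1.7337 0.3539; 0.3539 4.5821]
tr(P') = 6.3158

6.3158


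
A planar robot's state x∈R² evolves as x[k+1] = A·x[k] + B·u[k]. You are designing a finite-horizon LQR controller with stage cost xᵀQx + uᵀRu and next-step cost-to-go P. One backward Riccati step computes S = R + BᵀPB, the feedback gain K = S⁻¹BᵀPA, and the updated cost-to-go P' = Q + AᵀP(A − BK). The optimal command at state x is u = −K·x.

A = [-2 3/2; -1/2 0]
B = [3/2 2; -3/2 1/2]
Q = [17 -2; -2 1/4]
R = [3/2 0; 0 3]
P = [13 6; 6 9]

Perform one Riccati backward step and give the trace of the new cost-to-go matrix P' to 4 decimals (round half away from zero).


21.1765

BᵀP = [10.5000 -4.5000; 29.0000 16.5000]
S = R + BᵀPB = [3/2 0; 0 3] + [22.5000 18.7500; 18.7500 66.2500] = [24.0000 18.7500; 18.7500 69.2500]
BᵀPA = [-18.7500 15.7500; -66.2500 43.5000]
K = S⁻¹·BᵀPA = [-0.0429 0.2099; -0.9451 0.5713]
A−BK = [-0.0455 0.0425; -0.0919 0.0292]
AᵀP(A−BK) = [2.8352 -1.7140; -1.7140 1.0914]
P' = Q + AᵀP(A−BK) = [19.8352 -3.7140; -3.7140 1.3414]
tr(P') = 21.1765


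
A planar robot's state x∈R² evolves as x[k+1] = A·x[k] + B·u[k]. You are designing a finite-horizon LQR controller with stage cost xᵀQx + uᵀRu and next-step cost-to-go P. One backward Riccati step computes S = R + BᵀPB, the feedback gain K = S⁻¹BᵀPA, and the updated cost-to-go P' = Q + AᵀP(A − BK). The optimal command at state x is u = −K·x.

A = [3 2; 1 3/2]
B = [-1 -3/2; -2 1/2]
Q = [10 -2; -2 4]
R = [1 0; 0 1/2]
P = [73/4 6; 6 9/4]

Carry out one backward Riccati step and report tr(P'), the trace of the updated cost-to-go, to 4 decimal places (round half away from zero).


BᵀP = [-30.2500 -10.5000; -24.3750 -7.8750]
S = R + BᵀPB = [1 0; 0 1/2] + [51.2500 40.1250; 40.1250 32.6250] = [52.2500 40.1250; 40.1250 33.1250]
BᵀPA = [-101.2500 -76.2500; -81.0000 -60.5625]
K = S⁻¹·BᵀPA = [-0.8594 -0.7925; -1.4043 -0.8683]
A−BK = [0.0342 -0.0950; -0.0166 0.3491]
AᵀP(A−BK) = [1.7397 1.2995; 1.2995 1.0460]
P' = Q + AᵀP(A−BK) = [11.7397 -0.7005; -0.7005 5.0460]
tr(P') = 16.7857

16.7857


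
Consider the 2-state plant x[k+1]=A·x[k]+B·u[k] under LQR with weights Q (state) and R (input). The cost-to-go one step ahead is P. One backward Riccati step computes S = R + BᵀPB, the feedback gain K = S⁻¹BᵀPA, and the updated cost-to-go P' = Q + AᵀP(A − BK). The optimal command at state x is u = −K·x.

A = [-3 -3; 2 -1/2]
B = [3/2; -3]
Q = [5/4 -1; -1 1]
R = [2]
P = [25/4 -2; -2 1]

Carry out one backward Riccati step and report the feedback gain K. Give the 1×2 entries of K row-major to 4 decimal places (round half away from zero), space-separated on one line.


BᵀP = [15.3750 -6.0000]
S = R + BᵀPB = [2] + [41.0625] = [43.0625]
BᵀPA = [-58.1250 -43.1250]
K = S⁻¹·BᵀPA = [-1.3498 -1.0015]
A−BK = [-0.9753 -1.4978; -2.0493 -3.5044]
AᵀP(A−BK) = [5.7939 6.0406; 6.0406 7.3124]
P' = Q + AᵀP(A−BK) = [7.0439 5.0406; 5.0406 8.3124]
tr(P') = 15.3563

-1.3498 -1.0015


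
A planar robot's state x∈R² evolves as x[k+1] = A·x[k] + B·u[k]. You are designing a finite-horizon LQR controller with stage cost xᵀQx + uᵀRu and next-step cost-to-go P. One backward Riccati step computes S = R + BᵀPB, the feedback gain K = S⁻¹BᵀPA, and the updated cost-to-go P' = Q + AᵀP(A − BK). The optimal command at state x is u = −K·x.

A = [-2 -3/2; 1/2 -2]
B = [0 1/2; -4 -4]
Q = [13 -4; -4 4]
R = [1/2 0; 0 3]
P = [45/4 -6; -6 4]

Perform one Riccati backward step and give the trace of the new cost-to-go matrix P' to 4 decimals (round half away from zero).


BᵀP = [24.0000 -16.0000; 29.6250 -19.0000]
S = R + BᵀPB = [1/2 0; 0 3] + [64.0000 76.0000; 76.0000 90.8125] = [64.5000 76.0000; 76.0000 93.8125]
BᵀPA = [-56.0000 -4.0000; -68.7500 -6.4375]
K = S⁻¹·BᵀPA = [-0.1037 0.4147; -0.6489 -0.4046]
A−BK = [-1.6756 -1.2977; -2.5101 -1.9595]
AᵀP(A−BK) = [7.5854 5.6583; 5.6583 4.3668]
P' = Q + AᵀP(A−BK) = [20.5854 1.6583; 1.6583 8.3668]
tr(P') = 28.9523

28.9523


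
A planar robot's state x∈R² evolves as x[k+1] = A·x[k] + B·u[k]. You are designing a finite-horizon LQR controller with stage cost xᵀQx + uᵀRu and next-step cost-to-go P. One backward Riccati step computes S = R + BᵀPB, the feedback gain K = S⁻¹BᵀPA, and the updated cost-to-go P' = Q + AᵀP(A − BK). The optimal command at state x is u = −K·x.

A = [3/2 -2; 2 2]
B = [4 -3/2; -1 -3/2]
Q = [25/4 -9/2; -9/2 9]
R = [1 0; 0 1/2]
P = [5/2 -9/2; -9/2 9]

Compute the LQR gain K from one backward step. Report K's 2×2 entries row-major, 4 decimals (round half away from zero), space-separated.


BᵀP = [14.5000 -27.0000; 3.0000 -6.7500]
S = R + BᵀPB = [1 0; 0 1/2] + [85.0000 18.7500; 18.7500 5.6250] = [86.0000 18.7500; 18.7500 6.1250]
BᵀPA = [-32.2500 -83.0000; -9.0000 -19.5000]
K = S⁻¹·BᵀPA = [-0.1643 -0.8148; -0.9665 -0.6893]
A−BK = [0.7075 0.2255; 0.3860 0.1513]
AᵀP(A−BK) = [0.6285 0.5180; 0.5180 0.9276]
P' = Q + AᵀP(A−BK) = [6.8785 -3.9820; -3.9820 9.9276]
tr(P') = 16.8061

-0.1643 -0.8148 -0.9665 -0.6893


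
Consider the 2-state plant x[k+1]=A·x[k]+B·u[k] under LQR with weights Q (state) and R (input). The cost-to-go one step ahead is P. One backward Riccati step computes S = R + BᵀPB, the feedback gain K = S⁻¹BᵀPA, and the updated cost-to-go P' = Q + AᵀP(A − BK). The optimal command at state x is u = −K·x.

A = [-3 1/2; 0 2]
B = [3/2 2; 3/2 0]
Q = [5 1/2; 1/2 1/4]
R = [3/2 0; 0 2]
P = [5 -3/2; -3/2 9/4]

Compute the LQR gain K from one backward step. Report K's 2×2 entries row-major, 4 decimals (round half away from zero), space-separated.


BᵀP = [5.2500 1.1250; 10.0000 -3.0000]
S = R + BᵀPB = [3/2 0; 0 2] + [9.5625 10.5000; 10.5000 20.0000] = [11.0625 10.5000; 10.5000 22.0000]
BᵀPA = [-15.7500 4.8750; -30.0000 -1.0000]
K = S⁻¹·BᵀPA = [-0.2366 0.8845; -1.2507 -0.4676]
A−BK = [-0.1437 0.1085; 0.3549 0.6732]
AᵀP(A−BK) = [3.7521 1.4028; 1.4028 2.4704]
P' = Q + AᵀP(A−BK) = [8.7521 1.9028; 1.9028 2.7204]
tr(P') = 11.4725

-0.2366 0.8845 -1.2507 -0.4676


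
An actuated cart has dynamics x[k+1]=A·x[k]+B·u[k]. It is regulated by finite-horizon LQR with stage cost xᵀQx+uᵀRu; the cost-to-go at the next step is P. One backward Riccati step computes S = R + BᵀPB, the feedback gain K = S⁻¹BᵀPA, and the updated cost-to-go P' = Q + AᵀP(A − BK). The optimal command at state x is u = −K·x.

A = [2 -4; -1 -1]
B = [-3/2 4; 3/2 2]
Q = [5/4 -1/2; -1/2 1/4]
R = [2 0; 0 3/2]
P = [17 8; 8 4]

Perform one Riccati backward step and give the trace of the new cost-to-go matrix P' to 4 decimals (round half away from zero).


3.3123

BᵀP = [-13.5000 -6.0000; 84.0000 40.0000]
S = R + BᵀPB = [2 0; 0 3/2] + [11.2500 -66.0000; -66.0000 416.0000] = [13.2500 -66.0000; -66.0000 417.5000]
BᵀPA = [-21.0000 60.0000; 128.0000 -376.0000]
K = S⁻¹·BᵀPA = [-0.2717 0.1990; 0.2636 -0.8691]
A−BK = [0.5379 -0.2249; -1.1197 0.4398]
AᵀP(A−BK) = [0.5490 -0.5711; -0.5711 1.2633]
P' = Q + AᵀP(A−BK) = [1.7990 -1.0711; -1.0711 1.5133]
tr(P') = 3.3123


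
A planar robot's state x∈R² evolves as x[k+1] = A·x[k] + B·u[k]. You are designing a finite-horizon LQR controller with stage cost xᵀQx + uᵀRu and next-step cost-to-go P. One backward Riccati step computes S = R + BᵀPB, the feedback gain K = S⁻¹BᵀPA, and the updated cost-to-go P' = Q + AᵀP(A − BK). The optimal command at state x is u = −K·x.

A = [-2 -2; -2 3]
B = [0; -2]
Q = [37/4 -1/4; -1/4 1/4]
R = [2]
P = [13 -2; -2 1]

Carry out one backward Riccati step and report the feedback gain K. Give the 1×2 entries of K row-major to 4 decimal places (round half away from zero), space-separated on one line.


BᵀP = [4.0000 -2.0000]
S = R + BᵀPB = [2] + [4.0000] = [6.0000]
BᵀPA = [-4.0000 -14.0000]
K = S⁻¹·BᵀPA = [-0.6667 -2.3333]
A−BK = [-2.0000 -2.0000; -3.3333 -1.6667]
AᵀP(A−BK) = [37.3333 40.6667; 40.6667 52.3333]
P' = Q + AᵀP(A−BK) = [46.5833 40.4167; 40.4167 52.5833]
tr(P') = 99.1667

-0.6667 -2.3333


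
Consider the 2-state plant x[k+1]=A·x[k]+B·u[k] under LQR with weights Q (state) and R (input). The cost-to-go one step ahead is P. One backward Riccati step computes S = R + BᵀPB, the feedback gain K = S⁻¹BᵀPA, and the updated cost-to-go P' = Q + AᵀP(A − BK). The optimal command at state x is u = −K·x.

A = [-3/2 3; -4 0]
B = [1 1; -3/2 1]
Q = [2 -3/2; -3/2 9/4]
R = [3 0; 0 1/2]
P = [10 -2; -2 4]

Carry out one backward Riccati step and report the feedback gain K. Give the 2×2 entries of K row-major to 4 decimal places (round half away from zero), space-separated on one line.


0.8597 1.0762 -2.3141 1.7732

BᵀP = [13.0000 -8.0000; 8.0000 2.0000]
S = R + BᵀPB = [3 0; 0 1/2] + [25.0000 5.0000; 5.0000 10.0000] = [28.0000 5.0000; 5.0000 10.5000]
BᵀPA = [12.5000 39.0000; -20.0000 24.0000]
K = S⁻¹·BᵀPA = [0.8597 1.0762; -2.3141 1.7732]
A−BK = [-0.0455 0.1506; -0.3964 -0.1589]
AᵀP(A−BK) = [5.4717 1.0121; 1.0121 5.4703]
P' = Q + AᵀP(A−BK) = [7.4717 -0.4879; -0.4879 7.7203]
tr(P') = 15.1919


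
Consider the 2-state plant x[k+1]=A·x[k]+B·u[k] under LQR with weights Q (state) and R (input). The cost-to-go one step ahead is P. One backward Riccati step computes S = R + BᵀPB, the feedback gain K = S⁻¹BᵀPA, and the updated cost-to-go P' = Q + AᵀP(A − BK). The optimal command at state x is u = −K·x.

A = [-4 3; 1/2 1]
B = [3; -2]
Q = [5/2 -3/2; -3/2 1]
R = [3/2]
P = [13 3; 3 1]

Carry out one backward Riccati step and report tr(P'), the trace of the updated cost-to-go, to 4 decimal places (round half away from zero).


BᵀP = [33.0000 7.0000]
S = R + BᵀPB = [3/2] + [85.0000] = [86.5000]
BᵀPA = [-128.5000 106.0000]
K = S⁻¹·BᵀPA = [-1.4855 1.2254]
A−BK = [0.4566 -0.6763; -2.4711 3.4509]
AᵀP(A−BK) = [5.3569 -5.5318; -5.5318 6.1040]
P' = Q + AᵀP(A−BK) = [7.8569 -7.0318; -7.0318 7.1040]
tr(P') = 14.9610

14.9610


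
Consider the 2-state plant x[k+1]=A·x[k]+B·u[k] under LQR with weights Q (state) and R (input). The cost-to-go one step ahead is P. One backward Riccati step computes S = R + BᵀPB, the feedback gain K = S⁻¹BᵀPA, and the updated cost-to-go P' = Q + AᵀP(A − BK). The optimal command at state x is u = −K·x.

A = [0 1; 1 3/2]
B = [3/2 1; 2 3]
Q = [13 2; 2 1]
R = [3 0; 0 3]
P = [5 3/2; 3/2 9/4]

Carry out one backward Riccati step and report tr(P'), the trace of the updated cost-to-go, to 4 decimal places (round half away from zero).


15.1789

BᵀP = [10.5000 6.7500; 9.5000 8.2500]
S = R + BᵀPB = [3 0; 0 3] + [29.2500 30.7500; 30.7500 34.2500] = [32.2500 30.7500; 30.7500 37.2500]
BᵀPA = [6.7500 20.6250; 8.2500 21.8750]
K = S⁻¹·BᵀPA = [-0.0088 0.3739; 0.2287 0.2786]
A−BK = [-0.2155 0.1606; 0.3314 -0.0836]
AᵀP(A−BK) = [0.4223 0.0528; 0.0528 0.7566]
P' = Q + AᵀP(A−BK) = [13.4223 2.0528; 2.0528 1.7566]
tr(P') = 15.1789


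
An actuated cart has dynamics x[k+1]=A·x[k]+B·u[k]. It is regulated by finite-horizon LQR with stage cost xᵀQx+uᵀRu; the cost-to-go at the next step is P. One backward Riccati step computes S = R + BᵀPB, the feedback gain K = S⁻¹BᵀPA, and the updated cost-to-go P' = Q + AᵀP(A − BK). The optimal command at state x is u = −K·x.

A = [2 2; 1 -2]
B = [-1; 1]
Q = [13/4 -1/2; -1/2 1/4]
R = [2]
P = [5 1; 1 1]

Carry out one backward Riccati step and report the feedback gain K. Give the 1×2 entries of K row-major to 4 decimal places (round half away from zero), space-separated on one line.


-1.3333 -1.3333

BᵀP = [-4.0000 0.0000]
S = R + BᵀPB = [2] + [4.0000] = [6.0000]
BᵀPA = [-8.0000 -8.0000]
K = S⁻¹·BᵀPA = [-1.3333 -1.3333]
A−BK = [0.6667 0.6667; 2.3333 -0.6667]
AᵀP(A−BK) = [14.3333 5.3333; 5.3333 5.3333]
P' = Q + AᵀP(A−BK) = [17.5833 4.8333; 4.8333 5.5833]
tr(P') = 23.1667


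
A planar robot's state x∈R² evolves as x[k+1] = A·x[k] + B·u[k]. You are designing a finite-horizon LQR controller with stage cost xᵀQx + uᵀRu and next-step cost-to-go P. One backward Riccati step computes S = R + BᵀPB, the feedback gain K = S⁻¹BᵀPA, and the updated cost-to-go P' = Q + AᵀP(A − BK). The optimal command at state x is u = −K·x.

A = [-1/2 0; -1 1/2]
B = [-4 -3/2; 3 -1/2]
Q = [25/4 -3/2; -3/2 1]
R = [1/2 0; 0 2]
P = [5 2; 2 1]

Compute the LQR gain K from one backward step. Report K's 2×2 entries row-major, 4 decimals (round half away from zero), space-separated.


BᵀP = [-14.0000 -5.0000; -8.5000 -3.5000]
S = R + BᵀPB = [1/2 0; 0 2] + [41.0000 23.5000; 23.5000 14.5000] = [41.5000 23.5000; 23.5000 16.5000]
BᵀPA = [12.0000 -2.5000; 7.7500 -1.7500]
K = S⁻¹·BᵀPA = [0.1198 -0.0009; 0.2991 -0.1047]
A−BK = [0.4278 -0.1608; -1.2099 0.4505]
AᵀP(A−BK) = [0.4946 -0.1771; -0.1771 0.0644]
P' = Q + AᵀP(A−BK) = [6.7446 -1.6771; -1.6771 1.0644]
tr(P') = 7.8090

0.1198 -0.0009 0.2991 -0.1047


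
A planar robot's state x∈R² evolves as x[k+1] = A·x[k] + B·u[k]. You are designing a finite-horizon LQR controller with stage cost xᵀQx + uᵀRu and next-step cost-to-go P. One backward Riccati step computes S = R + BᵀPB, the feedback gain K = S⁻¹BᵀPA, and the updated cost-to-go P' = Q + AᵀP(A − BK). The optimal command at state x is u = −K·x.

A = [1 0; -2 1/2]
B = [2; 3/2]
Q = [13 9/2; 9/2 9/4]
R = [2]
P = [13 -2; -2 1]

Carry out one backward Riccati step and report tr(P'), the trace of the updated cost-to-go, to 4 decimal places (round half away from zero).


22.7472

BᵀP = [23.0000 -2.5000]
S = R + BᵀPB = [2] + [42.2500] = [44.2500]
BᵀPA = [28.0000 -1.2500]
K = S⁻¹·BᵀPA = [0.6328 -0.0282]
A−BK = [-0.2655 0.0565; -2.9492 0.5424]
AᵀP(A−BK) = [7.2825 -1.2090; -1.2090 0.2147]
P' = Q + AᵀP(A−BK) = [20.2825 3.2910; 3.2910 2.4647]
tr(P') = 22.7472


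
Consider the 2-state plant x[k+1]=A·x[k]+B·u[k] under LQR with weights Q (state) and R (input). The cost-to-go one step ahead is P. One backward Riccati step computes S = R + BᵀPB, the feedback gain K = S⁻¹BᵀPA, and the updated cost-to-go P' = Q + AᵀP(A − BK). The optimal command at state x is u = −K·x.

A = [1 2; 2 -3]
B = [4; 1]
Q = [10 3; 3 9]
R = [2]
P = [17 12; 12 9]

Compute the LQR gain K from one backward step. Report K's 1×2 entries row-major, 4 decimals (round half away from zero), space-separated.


0.5119 -0.0290

BᵀP = [80.0000 57.0000]
S = R + BᵀPB = [2] + [377.0000] = [379.0000]
BᵀPA = [194.0000 -11.0000]
K = S⁻¹·BᵀPA = [0.5119 -0.0290]
A−BK = [-1.0475 2.1161; 1.4881 -2.9710]
AᵀP(A−BK) = [1.6966 -2.3694; -2.3694 4.6807]
P' = Q + AᵀP(A−BK) = [11.6966 0.6306; 0.6306 13.6807]
tr(P') = 25.3773


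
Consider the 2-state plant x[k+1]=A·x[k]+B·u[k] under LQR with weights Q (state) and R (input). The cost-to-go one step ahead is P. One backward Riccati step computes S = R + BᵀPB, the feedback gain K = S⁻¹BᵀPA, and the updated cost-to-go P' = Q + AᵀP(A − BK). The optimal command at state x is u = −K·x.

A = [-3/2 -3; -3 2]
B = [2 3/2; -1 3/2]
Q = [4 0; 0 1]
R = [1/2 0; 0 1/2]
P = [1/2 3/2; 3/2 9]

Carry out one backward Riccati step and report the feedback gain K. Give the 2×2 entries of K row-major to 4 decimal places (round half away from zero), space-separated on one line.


0.5155 -1.3016 -1.6323 0.3427

BᵀP = [-0.5000 -6.0000; 3.0000 15.7500]
S = R + BᵀPB = [1/2 0; 0 1/2] + [5.0000 -9.7500; -9.7500 28.1250] = [5.5000 -9.7500; -9.7500 28.6250]
BᵀPA = [18.7500 -10.5000; -51.7500 22.5000]
K = S⁻¹·BᵀPA = [0.5155 -1.3016; -1.6323 0.3427]
A−BK = [-0.0827 -0.9108; -0.0361 0.1844]
AᵀP(A−BK) = [1.4891 -0.6110; -0.6110 1.1227]
P' = Q + AᵀP(A−BK) = [5.4891 -0.6110; -0.6110 2.1227]
tr(P') = 7.6118


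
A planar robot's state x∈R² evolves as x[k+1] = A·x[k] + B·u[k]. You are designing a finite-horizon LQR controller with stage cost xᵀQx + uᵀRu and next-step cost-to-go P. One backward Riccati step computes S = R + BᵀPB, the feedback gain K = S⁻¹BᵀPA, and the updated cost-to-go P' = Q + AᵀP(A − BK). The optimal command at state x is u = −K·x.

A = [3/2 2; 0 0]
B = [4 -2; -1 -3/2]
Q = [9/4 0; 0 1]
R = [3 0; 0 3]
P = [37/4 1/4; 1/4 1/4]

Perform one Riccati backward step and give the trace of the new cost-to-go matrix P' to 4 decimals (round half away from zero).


4.1773

BᵀP = [36.7500 0.7500; -18.8750 -0.8750]
S = R + BᵀPB = [3 0; 0 3] + [146.2500 -74.6250; -74.6250 39.0625] = [149.2500 -74.6250; -74.6250 42.0625]
BᵀPA = [55.1250 73.5000; -28.3125 -37.7500]
K = S⁻¹·BᵀPA = [0.2904 0.3872; -0.1579 -0.2105]
A−BK = [0.0226 0.0302; 0.0536 0.0714]
AᵀP(A−BK) = [0.3338 0.4451; 0.4451 0.5935]
P' = Q + AᵀP(A−BK) = [2.5838 0.4451; 0.4451 1.5935]
tr(P') = 4.1773


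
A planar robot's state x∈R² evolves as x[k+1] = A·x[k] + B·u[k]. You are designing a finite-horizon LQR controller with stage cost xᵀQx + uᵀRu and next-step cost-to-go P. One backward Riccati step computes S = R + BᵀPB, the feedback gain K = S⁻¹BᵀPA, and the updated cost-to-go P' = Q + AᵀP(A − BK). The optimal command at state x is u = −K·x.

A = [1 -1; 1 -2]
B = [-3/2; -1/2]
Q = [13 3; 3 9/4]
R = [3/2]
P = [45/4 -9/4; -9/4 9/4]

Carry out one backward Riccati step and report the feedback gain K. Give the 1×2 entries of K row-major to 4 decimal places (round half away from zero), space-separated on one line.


BᵀP = [-15.7500 2.2500]
S = R + BᵀPB = [3/2] + [22.5000] = [24.0000]
BᵀPA = [-13.5000 11.2500]
K = S⁻¹·BᵀPA = [-0.5625 0.4688]
A−BK = [0.1563 -0.2969; 0.7188 -1.7656]
AᵀP(A−BK) = [1.4063 -2.6719; -2.6719 5.9766]
P' = Q + AᵀP(A−BK) = [14.4063 0.3281; 0.3281 8.2266]
tr(P') = 22.6328

-0.5625 0.4688


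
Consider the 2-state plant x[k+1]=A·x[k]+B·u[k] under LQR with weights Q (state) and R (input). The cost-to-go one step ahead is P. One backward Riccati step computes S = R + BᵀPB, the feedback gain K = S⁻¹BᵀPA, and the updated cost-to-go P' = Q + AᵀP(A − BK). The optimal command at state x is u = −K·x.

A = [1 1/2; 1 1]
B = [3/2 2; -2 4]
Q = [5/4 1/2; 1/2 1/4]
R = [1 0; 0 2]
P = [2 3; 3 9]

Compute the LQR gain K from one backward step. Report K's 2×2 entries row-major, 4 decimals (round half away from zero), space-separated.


0.1282 -0.0262 0.3252 0.2398

BᵀP = [-3.0000 -13.5000; 16.0000 42.0000]
S = R + BᵀPB = [1 0; 0 2] + [22.5000 -60.0000; -60.0000 200.0000] = [23.5000 -60.0000; -60.0000 202.0000]
BᵀPA = [-16.5000 -15.0000; 58.0000 50.0000]
K = S⁻¹·BᵀPA = [0.1282 -0.0262; 0.3252 0.2398]
A−BK = [0.1574 0.0597; -0.0445 -0.0113]
AᵀP(A−BK) = [0.2533 0.1626; 0.1626 0.1199]
P' = Q + AᵀP(A−BK) = [1.5033 0.6626; 0.6626 0.3699]
tr(P') = 1.8731


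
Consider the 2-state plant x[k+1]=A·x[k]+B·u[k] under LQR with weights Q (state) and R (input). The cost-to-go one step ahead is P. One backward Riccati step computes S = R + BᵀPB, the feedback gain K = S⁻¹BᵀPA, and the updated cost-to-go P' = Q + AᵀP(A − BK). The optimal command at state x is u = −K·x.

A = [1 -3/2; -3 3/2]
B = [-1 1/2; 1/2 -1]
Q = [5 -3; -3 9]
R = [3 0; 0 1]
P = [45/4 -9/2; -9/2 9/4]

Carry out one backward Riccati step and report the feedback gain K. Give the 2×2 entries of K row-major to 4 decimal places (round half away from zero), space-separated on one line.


-0.5600 0.6202 1.5805 -1.3503

BᵀP = [-13.5000 5.6250; 10.1250 -4.5000]
S = R + BᵀPB = [3 0; 0 1] + [16.3125 -12.3750; -12.3750 9.5625] = [19.3125 -12.3750; -12.3750 10.5625]
BᵀPA = [-30.3750 28.6875; 23.6250 -21.9375]
K = S⁻¹·BᵀPA = [-0.5600 0.6202; 1.5805 -1.3503]
A−BK = [-0.3503 -0.2047; -1.1394 -0.1604]
AᵀP(A−BK) = [4.1484 -3.2607; -3.2607 3.2109]
P' = Q + AᵀP(A−BK) = [9.1484 -6.2607; -6.2607 12.2109]
tr(P') = 21.3593


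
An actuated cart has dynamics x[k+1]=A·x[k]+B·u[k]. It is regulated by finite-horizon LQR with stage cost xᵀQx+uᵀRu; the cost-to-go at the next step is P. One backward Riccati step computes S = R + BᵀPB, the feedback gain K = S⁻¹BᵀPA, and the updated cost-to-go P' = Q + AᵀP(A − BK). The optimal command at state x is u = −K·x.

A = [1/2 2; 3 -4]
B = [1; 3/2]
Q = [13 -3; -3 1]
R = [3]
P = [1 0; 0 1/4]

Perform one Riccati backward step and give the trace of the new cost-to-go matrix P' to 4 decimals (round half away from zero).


BᵀP = [1.0000 0.3750]
S = R + BᵀPB = [3] + [1.5625] = [4.5625]
BᵀPA = [1.6250 0.5000]
K = S⁻¹·BᵀPA = [0.3562 0.1096]
A−BK = [0.1438 1.8904; 2.4658 -4.1644]
AᵀP(A−BK) = [1.9212 -2.1781; -2.1781 7.9452]
P' = Q + AᵀP(A−BK) = [14.9212 -5.1781; -5.1781 8.9452]
tr(P') = 23.8664

23.8664


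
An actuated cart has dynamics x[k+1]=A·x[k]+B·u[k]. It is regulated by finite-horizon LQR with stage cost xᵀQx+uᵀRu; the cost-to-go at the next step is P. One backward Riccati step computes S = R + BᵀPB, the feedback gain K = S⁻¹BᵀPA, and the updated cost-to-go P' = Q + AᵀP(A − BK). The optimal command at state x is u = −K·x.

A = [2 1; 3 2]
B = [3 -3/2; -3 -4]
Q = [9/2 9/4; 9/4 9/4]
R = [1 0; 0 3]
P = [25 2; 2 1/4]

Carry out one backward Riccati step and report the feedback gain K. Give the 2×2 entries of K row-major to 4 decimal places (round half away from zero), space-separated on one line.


BᵀP = [69.0000 5.2500; -45.5000 -4.0000]
S = R + BᵀPB = [1 0; 0 3] + [191.2500 -124.5000; -124.5000 84.2500] = [192.2500 -124.5000; -124.5000 87.2500]
BᵀPA = [153.7500 79.5000; -103.0000 -53.5000]
K = S⁻¹·BᵀPA = [0.4642 0.2164; -0.5181 -0.3044]
A−BK = [-0.1698 -0.1058; 2.3201 1.4318]
AᵀP(A−BK) = [1.5116 0.8760; 0.8760 0.5112]
P' = Q + AᵀP(A−BK) = [6.0116 3.1260; 3.1260 2.7612]
tr(P') = 8.7727

0.4642 0.2164 -0.5181 -0.3044


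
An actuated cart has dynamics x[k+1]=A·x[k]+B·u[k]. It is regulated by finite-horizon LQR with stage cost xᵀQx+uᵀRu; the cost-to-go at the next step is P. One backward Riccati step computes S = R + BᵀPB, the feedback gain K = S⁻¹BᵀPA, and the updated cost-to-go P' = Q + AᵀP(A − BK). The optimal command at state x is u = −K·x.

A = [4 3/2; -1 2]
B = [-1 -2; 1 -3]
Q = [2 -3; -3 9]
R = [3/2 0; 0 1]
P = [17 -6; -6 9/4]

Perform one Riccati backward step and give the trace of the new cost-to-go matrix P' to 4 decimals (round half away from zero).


BᵀP = [-23.0000 8.2500; -16.0000 5.2500]
S = R + BᵀPB = [3/2 0; 0 1] + [31.2500 21.2500; 21.2500 16.2500] = [32.7500 21.2500; 21.2500 17.2500]
BᵀPA = [-100.2500 -18.0000; -69.2500 -13.5000]
K = S⁻¹·BᵀPA = [-2.2734 -0.2084; -1.2139 -0.5259]
A−BK = [-0.7012 0.2398; -2.3682 0.6307]
AᵀP(A−BK) = [10.2767 1.1907; 1.1907 0.3994]
P' = Q + AᵀP(A−BK) = [12.2767 -1.8093; -1.8093 9.3994]
tr(P') = 21.6761

21.6761


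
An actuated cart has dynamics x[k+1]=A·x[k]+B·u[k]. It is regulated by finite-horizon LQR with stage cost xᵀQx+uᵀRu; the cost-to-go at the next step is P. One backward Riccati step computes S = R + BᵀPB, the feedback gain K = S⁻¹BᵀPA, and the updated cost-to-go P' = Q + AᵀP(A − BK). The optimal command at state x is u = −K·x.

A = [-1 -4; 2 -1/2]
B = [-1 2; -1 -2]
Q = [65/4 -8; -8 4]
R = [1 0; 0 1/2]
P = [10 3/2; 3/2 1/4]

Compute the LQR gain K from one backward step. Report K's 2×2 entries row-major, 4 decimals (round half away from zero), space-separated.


BᵀP = [-11.5000 -1.7500; 17.0000 2.5000]
S = R + BᵀPB = [1 0; 0 1/2] + [13.2500 -19.5000; -19.5000 29.0000] = [14.2500 -19.5000; -19.5000 29.5000]
BᵀPA = [8.0000 46.8750; -12.0000 -69.2500]
K = S⁻¹·BᵀPA = [0.0498 0.8084; -0.3738 -1.8131]
A−BK = [-0.2025 0.4346; 1.3022 -3.3178]
AᵀP(A−BK) = [0.1153 0.2757; 0.2757 2.6121]
P' = Q + AᵀP(A−BK) = [16.3653 -7.7243; -7.7243 6.6121]
tr(P') = 22.9774

0.0498 0.8084 -0.3738 -1.8131


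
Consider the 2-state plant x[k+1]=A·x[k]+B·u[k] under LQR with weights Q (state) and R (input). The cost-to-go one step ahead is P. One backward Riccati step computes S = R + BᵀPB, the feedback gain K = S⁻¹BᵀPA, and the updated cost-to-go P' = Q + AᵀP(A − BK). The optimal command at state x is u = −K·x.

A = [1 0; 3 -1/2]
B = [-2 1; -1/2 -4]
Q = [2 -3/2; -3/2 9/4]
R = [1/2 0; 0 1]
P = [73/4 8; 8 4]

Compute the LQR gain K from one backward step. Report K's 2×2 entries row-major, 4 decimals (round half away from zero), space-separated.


BᵀP = [-40.5000 -18.0000; -13.7500 -8.0000]
S = R + BᵀPB = [1/2 0; 0 1] + [90.0000 31.5000; 31.5000 18.2500] = [90.5000 31.5000; 31.5000 19.2500]
BᵀPA = [-94.5000 9.0000; -37.7500 4.0000]
K = S⁻¹·BᵀPA = [-0.8401 0.0630; -0.5863 0.1047]
A−BK = [-0.0940 0.0213; 0.2349 -0.0498]
AᵀP(A−BK) = [0.7253 -0.0937; -0.0937 0.0142]
P' = Q + AᵀP(A−BK) = [2.7253 -1.5937; -1.5937 2.2642]
tr(P') = 4.9895

-0.8401 0.0630 -0.5863 0.1047


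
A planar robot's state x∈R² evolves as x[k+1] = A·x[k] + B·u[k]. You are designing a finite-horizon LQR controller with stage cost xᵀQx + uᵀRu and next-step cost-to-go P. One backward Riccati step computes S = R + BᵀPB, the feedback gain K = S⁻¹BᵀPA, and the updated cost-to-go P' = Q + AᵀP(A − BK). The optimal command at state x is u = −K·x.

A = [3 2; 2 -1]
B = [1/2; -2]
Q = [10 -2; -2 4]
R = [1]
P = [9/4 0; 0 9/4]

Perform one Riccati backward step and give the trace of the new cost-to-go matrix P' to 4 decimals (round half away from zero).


47.1908

BᵀP = [1.1250 -4.5000]
S = R + BᵀPB = [1] + [9.5625] = [10.5625]
BᵀPA = [-5.6250 6.7500]
K = S⁻¹·BᵀPA = [-0.5325 0.6391]
A−BK = [3.2663 1.6805; 0.9349 0.2781]
AᵀP(A−BK) = [26.2544 12.5947; 12.5947 6.9364]
P' = Q + AᵀP(A−BK) = [36.2544 10.5947; 10.5947 10.9364]
tr(P') = 47.1908


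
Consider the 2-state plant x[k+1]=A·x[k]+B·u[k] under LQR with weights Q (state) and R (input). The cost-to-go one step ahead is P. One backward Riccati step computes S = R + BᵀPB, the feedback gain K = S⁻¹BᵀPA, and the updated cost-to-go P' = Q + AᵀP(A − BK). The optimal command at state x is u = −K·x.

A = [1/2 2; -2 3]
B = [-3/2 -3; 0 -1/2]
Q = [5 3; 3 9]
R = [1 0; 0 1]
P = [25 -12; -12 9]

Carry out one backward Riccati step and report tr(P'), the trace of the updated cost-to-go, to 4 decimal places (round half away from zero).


BᵀP = [-37.5000 18.0000; -69.0000 31.5000]
S = R + BᵀPB = [1 0; 0 1] + [56.2500 103.5000; 103.5000 191.2500] = [57.2500 103.5000; 103.5000 192.2500]
BᵀPA = [-54.7500 -21.0000; -97.5000 -43.5000]
K = S⁻¹·BᵀPA = [-1.4774 1.5813; 0.2882 -1.0776]
A−BK = [-0.8514 1.1392; -1.8559 2.4612]
AᵀP(A−BK) = [13.4642 -17.4878; -17.4878 23.3326]
P' = Q + AᵀP(A−BK) = [18.4642 -14.4878; -14.4878 32.3326]
tr(P') = 50.7968

50.7968


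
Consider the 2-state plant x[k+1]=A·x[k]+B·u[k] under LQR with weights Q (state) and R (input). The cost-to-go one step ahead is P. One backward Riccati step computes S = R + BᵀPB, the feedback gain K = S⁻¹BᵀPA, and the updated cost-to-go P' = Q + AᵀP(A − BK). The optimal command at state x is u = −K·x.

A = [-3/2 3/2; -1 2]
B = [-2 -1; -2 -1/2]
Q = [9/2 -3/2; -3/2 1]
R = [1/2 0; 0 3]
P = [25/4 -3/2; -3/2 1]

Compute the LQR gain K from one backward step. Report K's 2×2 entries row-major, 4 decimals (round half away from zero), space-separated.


BᵀP = [-9.5000 1.0000; -5.5000 1.0000]
S = R + BᵀPB = [1/2 0; 0 3] + [17.0000 9.0000; 9.0000 5.0000] = [17.5000 9.0000; 9.0000 8.0000]
BᵀPA = [13.2500 -12.2500; 7.2500 -6.2500]
K = S⁻¹·BᵀPA = [0.6907 -0.7076; 0.1292 0.0148]
A−BK = [0.0106 0.0996; 0.4460 0.5922]
AᵀP(A−BK) = [0.4740 -0.0440; -0.0440 0.4868]
P' = Q + AᵀP(A−BK) = [4.9740 -1.5440; -1.5440 1.4868]
tr(P') = 6.4608

0.6907 -0.7076 0.1292 0.0148


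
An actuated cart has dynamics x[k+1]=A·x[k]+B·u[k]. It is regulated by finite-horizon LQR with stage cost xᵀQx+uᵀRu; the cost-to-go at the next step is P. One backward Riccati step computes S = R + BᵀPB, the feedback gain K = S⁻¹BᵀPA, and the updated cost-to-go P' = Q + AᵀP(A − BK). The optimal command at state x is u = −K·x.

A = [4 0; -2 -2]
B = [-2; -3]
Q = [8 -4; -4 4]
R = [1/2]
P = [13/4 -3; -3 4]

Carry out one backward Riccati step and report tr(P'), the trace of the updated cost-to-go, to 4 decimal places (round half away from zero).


97.4815

BᵀP = [2.5000 -6.0000]
S = R + BᵀPB = [1/2] + [13.0000] = [13.5000]
BᵀPA = [22.0000 12.0000]
K = S⁻¹·BᵀPA = [1.6296 0.8889]
A−BK = [7.2593 1.7778; 2.8889 0.6667]
AᵀP(A−BK) = [80.1481 20.4444; 20.4444 5.3333]
P' = Q + AᵀP(A−BK) = [88.1481 16.4444; 16.4444 9.3333]
tr(P') = 97.4815


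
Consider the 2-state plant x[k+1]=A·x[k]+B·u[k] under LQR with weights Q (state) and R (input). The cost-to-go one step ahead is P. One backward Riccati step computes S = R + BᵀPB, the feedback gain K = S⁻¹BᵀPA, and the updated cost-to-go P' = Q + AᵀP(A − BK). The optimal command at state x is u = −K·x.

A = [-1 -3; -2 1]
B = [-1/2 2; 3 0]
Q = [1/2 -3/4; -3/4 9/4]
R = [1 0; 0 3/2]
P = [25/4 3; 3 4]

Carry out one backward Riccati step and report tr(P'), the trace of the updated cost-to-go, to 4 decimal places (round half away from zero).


BᵀP = [5.8750 10.5000; 12.5000 6.0000]
S = R + BᵀPB = [1 0; 0 3/2] + [28.5625 11.7500; 11.7500 25.0000] = [29.5625 11.7500; 11.7500 26.5000]
BᵀPA = [-26.8750 -7.1250; -24.5000 -31.5000]
K = S⁻¹·BᵀPA = [-0.6575 0.2810; -0.6330 -1.3133]
A−BK = [-0.0628 -0.2330; -0.0275 0.1571]
AᵀP(A−BK) = [1.0713 1.1260; 1.1260 2.8843]
P' = Q + AᵀP(A−BK) = [1.5713 0.3760; 0.3760 5.1343]
tr(P') = 6.7056

6.7056


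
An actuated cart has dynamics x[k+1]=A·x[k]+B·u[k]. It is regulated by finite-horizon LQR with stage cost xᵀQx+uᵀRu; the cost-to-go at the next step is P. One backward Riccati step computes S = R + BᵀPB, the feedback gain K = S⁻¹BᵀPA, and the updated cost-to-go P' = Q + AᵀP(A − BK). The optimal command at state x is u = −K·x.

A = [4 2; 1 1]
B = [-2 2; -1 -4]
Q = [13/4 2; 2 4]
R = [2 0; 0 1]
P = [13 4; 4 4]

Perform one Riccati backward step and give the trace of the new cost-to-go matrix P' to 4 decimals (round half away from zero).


15.5359

BᵀP = [-30.0000 -12.0000; 10.0000 -8.0000]
S = R + BᵀPB = [2 0; 0 1] + [72.0000 -12.0000; -12.0000 52.0000] = [74.0000 -12.0000; -12.0000 53.0000]
BᵀPA = [-132.0000 -72.0000; 32.0000 12.0000]
K = S⁻¹·BᵀPA = [-1.7501 -0.9719; 0.2075 0.0064]
A−BK = [0.0847 0.0434; 0.0799 0.0535]
AᵀP(A−BK) = [6.3420 3.5003; 3.5003 1.9439]
P' = Q + AᵀP(A−BK) = [9.5920 5.5003; 5.5003 5.9439]
tr(P') = 15.5359


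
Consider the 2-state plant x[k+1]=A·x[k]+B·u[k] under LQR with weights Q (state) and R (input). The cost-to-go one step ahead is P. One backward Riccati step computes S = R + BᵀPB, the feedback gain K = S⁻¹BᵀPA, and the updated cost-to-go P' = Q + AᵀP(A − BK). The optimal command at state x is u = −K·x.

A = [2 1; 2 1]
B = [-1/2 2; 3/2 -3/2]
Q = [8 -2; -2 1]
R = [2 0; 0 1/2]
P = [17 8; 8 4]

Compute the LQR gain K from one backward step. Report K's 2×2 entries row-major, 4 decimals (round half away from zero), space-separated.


BᵀP = [3.5000 2.0000; 22.0000 10.0000]
S = R + BᵀPB = [2 0; 0 1/2] + [1.2500 4.0000; 4.0000 29.0000] = [3.2500 4.0000; 4.0000 29.5000]
BᵀPA = [11.0000 5.5000; 64.0000 32.0000]
K = S⁻¹·BᵀPA = [0.8576 0.4288; 2.0532 1.0266]
A−BK = [-1.6776 -0.8388; 3.7934 1.8967]
AᵀP(A−BK) = [7.1612 3.5806; 3.5806 1.7903]
P' = Q + AᵀP(A−BK) = [15.1612 1.5806; 1.5806 2.7903]
tr(P') = 17.9515

0.8576 0.4288 2.0532 1.0266


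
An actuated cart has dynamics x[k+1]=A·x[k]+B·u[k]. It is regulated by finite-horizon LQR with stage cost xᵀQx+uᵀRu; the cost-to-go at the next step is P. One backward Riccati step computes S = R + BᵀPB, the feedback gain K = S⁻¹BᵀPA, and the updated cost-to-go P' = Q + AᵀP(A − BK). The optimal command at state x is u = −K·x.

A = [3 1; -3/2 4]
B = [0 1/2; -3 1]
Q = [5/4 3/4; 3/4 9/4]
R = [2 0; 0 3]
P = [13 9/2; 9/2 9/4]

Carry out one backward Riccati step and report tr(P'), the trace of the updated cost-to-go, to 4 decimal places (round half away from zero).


BᵀP = [-13.5000 -6.7500; 11.0000 4.5000]
S = R + BᵀPB = [2 0; 0 3] + [20.2500 -13.5000; -13.5000 10.0000] = [22.2500 -13.5000; -13.5000 13.0000]
BᵀPA = [-30.3750 -40.5000; 26.2500 29.0000]
K = S⁻¹·BᵀPA = [-0.3785 -1.2617; 1.6262 0.9206]
A−BK = [2.1869 0.5397; -4.2617 -0.7056]
AᵀP(A−BK) = [27.3785 10.2617; 10.2617 7.2056]
P' = Q + AᵀP(A−BK) = [28.6285 11.0117; 11.0117 9.4556]
tr(P') = 38.0841

38.0841


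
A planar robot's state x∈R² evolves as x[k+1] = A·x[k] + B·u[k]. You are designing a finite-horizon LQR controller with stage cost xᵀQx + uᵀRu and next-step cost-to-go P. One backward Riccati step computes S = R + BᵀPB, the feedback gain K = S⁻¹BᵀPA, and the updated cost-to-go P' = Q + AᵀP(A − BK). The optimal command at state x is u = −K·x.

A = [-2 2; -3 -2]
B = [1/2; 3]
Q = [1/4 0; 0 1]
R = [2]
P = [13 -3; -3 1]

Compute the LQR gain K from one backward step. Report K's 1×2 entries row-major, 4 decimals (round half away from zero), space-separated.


0.0952 -1.5238

BᵀP = [-2.5000 1.5000]
S = R + BᵀPB = [2] + [3.2500] = [5.2500]
BᵀPA = [0.5000 -8.0000]
K = S⁻¹·BᵀPA = [0.0952 -1.5238]
A−BK = [-2.0476 2.7619; -3.2857 2.5714]
AᵀP(A−BK) = [24.9524 -39.2381; -39.2381 67.8095]
P' = Q + AᵀP(A−BK) = [25.2024 -39.2381; -39.2381 68.8095]
tr(P') = 94.0119


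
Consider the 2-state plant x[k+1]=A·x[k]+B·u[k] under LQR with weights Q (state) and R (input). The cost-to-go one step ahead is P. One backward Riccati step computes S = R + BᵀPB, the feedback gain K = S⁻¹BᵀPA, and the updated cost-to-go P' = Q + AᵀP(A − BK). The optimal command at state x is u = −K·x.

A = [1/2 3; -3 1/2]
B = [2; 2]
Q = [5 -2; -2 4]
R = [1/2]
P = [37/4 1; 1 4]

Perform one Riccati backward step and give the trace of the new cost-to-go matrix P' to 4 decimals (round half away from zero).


53.3135

BᵀP = [20.5000 10.0000]
S = R + BᵀPB = [1/2] + [61.0000] = [61.5000]
BᵀPA = [-19.7500 66.5000]
K = S⁻¹·BᵀPA = [-0.3211 1.0813]
A−BK = [1.1423 0.8374; -2.3577 -1.6626]
AᵀP(A−BK) = [28.9700 20.4807; 20.4807 15.3435]
P' = Q + AᵀP(A−BK) = [33.9700 18.4807; 18.4807 19.3435]
tr(P') = 53.3135


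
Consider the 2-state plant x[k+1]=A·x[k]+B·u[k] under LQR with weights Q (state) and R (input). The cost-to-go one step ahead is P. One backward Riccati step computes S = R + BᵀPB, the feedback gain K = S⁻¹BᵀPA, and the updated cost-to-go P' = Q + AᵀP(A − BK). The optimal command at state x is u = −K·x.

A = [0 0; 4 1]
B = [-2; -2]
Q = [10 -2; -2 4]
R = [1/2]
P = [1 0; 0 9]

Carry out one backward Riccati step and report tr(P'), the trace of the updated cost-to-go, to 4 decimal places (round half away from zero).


BᵀP = [-2.0000 -18.0000]
S = R + BᵀPB = [1/2] + [40.0000] = [40.5000]
BᵀPA = [-72.0000 -18.0000]
K = S⁻¹·BᵀPA = [-1.7778 -0.4444]
A−BK = [-3.5556 -0.8889; 0.4444 0.1111]
AᵀP(A−BK) = [16.0000 4.0000; 4.0000 1.0000]
P' = Q + AᵀP(A−BK) = [26.0000 2.0000; 2.0000 5.0000]
tr(P') = 31.0000

31.0000


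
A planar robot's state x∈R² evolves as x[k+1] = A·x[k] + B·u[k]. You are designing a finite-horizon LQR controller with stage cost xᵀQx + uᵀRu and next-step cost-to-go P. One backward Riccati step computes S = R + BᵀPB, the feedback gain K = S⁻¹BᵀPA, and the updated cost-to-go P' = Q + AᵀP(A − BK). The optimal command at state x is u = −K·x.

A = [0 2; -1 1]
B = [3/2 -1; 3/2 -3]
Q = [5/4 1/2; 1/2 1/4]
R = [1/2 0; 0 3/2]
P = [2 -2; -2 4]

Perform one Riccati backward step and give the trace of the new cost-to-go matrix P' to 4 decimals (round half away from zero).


3.0044

BᵀP = [0.0000 3.0000; 4.0000 -10.0000]
S = R + BᵀPB = [1/2 0; 0 3/2] + [4.5000 -9.0000; -9.0000 26.0000] = [5.0000 -9.0000; -9.0000 27.5000]
BᵀPA = [-3.0000 3.0000; 10.0000 -2.0000]
K = S⁻¹·BᵀPA = [0.1327 1.1416; 0.4071 0.3009]
A−BK = [0.2080 0.5885; 0.0221 0.1903]
AᵀP(A−BK) = [0.3274 0.4159; 0.4159 1.1770]
P' = Q + AᵀP(A−BK) = [1.5774 0.9159; 0.9159 1.4270]
tr(P') = 3.0044
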